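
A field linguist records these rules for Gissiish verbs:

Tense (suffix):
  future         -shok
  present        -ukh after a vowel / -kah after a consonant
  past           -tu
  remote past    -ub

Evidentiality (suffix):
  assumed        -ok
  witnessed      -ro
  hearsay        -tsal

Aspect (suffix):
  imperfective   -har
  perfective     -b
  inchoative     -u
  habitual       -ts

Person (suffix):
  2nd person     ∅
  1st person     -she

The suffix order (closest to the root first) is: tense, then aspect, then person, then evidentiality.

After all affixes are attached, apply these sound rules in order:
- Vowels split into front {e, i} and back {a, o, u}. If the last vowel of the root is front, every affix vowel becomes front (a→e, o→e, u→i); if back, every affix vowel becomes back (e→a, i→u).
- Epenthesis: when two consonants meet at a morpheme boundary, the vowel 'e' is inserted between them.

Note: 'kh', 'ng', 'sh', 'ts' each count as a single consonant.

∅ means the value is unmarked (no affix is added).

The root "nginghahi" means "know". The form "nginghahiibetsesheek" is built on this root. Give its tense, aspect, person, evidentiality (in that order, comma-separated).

Segment: nginghahi-ub-ts-she-ok.
tense: -ub → remote past.
aspect: -ts → habitual.
person: -she → 1st person.
evidentiality: -ok → assumed.

remote past, habitual, 1st person, assumed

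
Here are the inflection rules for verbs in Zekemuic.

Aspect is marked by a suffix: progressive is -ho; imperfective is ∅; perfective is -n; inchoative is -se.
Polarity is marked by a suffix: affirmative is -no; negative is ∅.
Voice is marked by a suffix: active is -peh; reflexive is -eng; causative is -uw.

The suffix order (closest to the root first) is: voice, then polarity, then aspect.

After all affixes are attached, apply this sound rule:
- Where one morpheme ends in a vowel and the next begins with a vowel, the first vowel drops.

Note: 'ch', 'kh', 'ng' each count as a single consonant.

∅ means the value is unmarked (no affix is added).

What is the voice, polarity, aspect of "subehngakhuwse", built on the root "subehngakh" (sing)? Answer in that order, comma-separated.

causative, negative, inchoative

Segment: subehngakh-uw-se.
voice: -uw → causative.
polarity: ∅ → negative.
aspect: -se → inchoative.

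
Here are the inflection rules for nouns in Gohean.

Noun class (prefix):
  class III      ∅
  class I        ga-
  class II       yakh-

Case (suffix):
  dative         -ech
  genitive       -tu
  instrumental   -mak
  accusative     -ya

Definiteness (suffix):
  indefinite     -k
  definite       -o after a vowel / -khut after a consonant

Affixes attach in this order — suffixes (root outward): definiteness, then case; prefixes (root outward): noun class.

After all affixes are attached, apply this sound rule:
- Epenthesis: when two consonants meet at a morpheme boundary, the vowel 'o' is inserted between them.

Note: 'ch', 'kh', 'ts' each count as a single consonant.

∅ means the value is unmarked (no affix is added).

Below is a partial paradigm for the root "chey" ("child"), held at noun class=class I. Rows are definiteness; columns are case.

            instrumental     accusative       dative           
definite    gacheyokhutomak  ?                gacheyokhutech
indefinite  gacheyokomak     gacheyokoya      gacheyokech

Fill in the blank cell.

Attach definiteness definite -khut (after consonant 'y') → cheykhut.
Attach case accusative -ya → cheykhutya.
Attach noun class class I ga- → gacheykhutya.
Apply epenthesis: gacheykhutya → gacheyokhutoya.

gacheyokhutoya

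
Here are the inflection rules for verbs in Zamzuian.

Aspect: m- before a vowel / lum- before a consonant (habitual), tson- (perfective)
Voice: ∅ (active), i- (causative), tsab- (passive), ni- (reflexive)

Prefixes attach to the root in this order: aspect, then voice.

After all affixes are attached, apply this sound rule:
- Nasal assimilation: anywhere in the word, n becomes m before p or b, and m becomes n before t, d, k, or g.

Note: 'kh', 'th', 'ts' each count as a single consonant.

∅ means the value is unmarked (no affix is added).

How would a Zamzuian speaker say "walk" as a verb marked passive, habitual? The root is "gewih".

tsablungewih

Attach aspect habitual lum- (before consonant 'g') → lumgewih.
Attach voice passive tsab- → tsablumgewih.
Apply nasal assimilation: tsablumgewih → tsablungewih.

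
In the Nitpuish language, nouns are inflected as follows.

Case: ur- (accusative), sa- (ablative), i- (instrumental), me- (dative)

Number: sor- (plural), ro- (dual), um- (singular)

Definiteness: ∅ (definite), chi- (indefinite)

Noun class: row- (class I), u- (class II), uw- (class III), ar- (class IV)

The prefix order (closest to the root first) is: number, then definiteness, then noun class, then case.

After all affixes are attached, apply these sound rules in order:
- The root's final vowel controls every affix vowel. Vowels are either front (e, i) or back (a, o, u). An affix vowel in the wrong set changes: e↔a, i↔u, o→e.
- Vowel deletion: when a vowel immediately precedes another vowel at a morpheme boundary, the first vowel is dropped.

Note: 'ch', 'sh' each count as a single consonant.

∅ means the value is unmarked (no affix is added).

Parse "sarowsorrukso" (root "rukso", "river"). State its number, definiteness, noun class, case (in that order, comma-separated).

plural, definite, class I, ablative

Segment: sa-row-sor-rukso.
number: sor- → plural.
definiteness: ∅ → definite.
noun class: row- → class I.
case: sa- → ablative.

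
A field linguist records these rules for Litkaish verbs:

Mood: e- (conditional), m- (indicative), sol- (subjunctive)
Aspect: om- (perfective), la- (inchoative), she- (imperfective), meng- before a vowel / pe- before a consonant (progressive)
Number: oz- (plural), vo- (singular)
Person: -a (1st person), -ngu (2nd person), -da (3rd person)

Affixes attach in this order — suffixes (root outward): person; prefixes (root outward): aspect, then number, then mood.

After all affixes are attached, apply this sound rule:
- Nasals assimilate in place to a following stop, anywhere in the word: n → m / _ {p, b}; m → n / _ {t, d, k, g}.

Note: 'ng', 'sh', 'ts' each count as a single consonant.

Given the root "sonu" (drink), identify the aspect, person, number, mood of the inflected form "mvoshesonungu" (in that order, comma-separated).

Segment: m-vo-she-sonu-ngu.
aspect: she- → imperfective.
person: -ngu → 2nd person.
number: vo- → singular.
mood: m- → indicative.

imperfective, 2nd person, singular, indicative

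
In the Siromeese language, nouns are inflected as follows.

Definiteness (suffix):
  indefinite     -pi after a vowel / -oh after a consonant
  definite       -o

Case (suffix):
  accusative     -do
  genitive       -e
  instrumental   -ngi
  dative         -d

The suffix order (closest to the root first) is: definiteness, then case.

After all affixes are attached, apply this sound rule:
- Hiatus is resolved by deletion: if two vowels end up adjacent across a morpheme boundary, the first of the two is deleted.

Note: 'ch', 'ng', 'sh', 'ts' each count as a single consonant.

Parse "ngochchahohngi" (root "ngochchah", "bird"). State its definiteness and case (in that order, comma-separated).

indefinite, instrumental

Segment: ngochchah-oh-ngi.
definiteness: -pi/oh → indefinite.
case: -ngi → instrumental.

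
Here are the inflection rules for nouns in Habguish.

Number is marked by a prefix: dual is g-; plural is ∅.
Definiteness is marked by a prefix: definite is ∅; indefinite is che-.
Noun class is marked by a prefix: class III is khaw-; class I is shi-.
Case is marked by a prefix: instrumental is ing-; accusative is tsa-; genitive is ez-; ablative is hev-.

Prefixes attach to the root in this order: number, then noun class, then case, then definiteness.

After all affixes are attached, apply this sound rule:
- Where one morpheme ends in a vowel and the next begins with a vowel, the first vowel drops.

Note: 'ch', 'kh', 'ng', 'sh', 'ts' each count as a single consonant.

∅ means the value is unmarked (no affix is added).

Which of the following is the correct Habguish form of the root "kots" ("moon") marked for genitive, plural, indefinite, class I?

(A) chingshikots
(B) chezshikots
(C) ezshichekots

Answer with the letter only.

number = plural: zero marking, form stays kots.
Attach noun class class I shi- → shikots.
Attach case genitive ez- → ezshikots.
Attach definiteness indefinite che- → cheezshikots.
Apply vowel deletion: cheezshikots → chezshikots.
So the correct form is chezshikots, option (B).
(A) chingshikots is wrong: it uses instrumental instead of genitive for case.
(C) ezshichekots is wrong: it has the affixes in the wrong order.

B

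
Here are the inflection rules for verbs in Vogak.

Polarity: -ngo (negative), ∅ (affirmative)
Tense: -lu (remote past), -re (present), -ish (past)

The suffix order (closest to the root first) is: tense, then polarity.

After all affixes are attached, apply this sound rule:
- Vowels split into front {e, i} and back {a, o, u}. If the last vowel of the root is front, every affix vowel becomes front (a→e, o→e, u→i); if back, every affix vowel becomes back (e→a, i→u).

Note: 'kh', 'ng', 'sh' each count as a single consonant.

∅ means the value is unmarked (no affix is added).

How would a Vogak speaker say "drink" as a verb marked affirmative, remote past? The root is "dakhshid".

Attach tense remote past -lu → dakhshidlu.
polarity = affirmative: zero marking, form stays dakhshidlu.
Apply vowel harmony: dakhshidlu → dakhshidli.

dakhshidli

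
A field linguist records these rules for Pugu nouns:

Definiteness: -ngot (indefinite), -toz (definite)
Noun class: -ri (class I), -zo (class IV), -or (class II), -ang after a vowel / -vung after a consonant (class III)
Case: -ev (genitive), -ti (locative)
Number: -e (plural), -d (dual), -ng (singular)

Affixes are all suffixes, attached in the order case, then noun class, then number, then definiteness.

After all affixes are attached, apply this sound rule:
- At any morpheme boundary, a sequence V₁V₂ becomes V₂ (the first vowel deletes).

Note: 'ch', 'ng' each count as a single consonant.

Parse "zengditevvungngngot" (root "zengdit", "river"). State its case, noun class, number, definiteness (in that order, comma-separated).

genitive, class III, singular, indefinite

Segment: zengdit-ev-vung-ng-ngot.
case: -ev → genitive.
noun class: -ang/vung → class III.
number: -ng → singular.
definiteness: -ngot → indefinite.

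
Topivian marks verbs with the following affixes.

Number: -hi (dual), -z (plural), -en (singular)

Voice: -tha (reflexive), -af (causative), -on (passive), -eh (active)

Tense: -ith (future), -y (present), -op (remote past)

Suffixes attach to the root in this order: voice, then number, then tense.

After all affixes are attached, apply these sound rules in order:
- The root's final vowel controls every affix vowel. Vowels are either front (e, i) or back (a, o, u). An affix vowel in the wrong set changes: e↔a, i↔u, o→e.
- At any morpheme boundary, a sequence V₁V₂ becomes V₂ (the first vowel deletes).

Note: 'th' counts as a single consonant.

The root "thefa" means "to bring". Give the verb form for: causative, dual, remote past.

Attach voice causative -af → thefaaf.
Attach number dual -hi → thefaafhi.
Attach tense remote past -op → thefaafhiop.
Apply vowel harmony: thefaafhiop → thefaafhuop.
Apply vowel deletion: thefaafhuop → thefafhop.

thefafhop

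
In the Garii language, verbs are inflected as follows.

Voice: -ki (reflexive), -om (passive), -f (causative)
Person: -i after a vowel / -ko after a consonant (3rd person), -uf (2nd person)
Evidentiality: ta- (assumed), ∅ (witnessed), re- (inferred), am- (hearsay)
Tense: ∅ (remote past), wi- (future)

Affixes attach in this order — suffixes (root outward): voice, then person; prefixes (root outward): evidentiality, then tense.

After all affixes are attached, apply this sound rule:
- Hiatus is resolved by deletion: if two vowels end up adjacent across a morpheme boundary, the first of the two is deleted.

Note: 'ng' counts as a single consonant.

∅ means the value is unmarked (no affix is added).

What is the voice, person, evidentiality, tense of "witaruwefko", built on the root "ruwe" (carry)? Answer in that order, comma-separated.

Segment: wi-ta-ruwe-f-ko.
voice: -f → causative.
person: -i/ko → 3rd person.
evidentiality: ta- → assumed.
tense: wi- → future.

causative, 3rd person, assumed, future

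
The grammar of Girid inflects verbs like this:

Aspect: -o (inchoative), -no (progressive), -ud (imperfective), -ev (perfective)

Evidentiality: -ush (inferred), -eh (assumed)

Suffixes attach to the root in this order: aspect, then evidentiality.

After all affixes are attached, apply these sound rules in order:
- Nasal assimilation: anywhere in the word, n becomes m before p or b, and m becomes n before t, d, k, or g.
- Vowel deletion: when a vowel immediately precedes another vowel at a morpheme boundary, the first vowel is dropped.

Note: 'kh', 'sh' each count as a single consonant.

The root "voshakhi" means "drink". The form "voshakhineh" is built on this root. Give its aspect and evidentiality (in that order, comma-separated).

progressive, assumed

Segment: voshakhi-no-eh.
aspect: -no → progressive.
evidentiality: -eh → assumed.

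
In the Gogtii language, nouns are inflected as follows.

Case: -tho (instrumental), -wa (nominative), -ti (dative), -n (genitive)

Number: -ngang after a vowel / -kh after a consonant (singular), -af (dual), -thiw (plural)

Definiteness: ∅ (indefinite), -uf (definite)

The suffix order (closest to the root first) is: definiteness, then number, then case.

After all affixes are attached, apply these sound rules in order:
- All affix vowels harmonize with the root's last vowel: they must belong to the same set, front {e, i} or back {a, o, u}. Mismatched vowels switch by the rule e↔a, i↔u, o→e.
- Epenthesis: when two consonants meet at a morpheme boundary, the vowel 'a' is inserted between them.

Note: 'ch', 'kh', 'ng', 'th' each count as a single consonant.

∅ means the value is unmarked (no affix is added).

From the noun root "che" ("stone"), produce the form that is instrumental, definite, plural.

cheifathiwathe

Attach definiteness definite -uf → cheuf.
Attach number plural -thiw → cheufthiw.
Attach case instrumental -tho → cheufthiwtho.
Apply vowel harmony: cheufthiwtho → cheifthiwthe.
Apply epenthesis: cheifthiwthe → cheifathiwathe.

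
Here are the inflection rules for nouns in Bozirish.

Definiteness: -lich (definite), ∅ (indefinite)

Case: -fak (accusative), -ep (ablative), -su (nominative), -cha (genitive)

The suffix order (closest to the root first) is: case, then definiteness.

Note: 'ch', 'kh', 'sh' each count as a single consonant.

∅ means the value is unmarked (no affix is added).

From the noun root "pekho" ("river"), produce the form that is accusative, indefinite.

pekhofak

Attach case accusative -fak → pekhofak.
definiteness = indefinite: zero marking, form stays pekhofak.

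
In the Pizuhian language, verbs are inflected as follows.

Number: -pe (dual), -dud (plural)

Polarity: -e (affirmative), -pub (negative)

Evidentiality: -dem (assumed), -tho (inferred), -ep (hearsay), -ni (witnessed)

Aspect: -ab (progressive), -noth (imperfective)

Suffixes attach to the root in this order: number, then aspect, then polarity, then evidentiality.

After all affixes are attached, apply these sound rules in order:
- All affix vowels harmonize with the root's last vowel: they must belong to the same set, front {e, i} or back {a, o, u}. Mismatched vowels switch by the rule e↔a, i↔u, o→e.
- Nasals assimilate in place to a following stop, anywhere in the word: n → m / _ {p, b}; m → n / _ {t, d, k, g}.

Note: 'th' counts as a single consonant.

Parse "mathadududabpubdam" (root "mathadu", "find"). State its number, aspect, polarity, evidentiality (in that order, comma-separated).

plural, progressive, negative, assumed

Segment: mathadu-dud-ab-pub-dem.
number: -dud → plural.
aspect: -ab → progressive.
polarity: -pub → negative.
evidentiality: -dem → assumed.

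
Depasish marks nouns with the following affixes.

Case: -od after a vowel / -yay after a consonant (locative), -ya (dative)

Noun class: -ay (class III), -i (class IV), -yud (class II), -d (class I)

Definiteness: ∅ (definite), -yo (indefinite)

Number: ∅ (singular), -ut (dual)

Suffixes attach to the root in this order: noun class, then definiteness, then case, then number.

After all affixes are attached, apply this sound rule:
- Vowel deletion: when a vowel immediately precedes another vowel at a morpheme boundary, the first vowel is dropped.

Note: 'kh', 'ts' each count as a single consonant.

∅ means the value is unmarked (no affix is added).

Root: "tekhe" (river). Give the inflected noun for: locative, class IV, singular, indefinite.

Attach noun class class IV -i → tekhei.
Attach definiteness indefinite -yo → tekheiyo.
Attach case locative -od (after vowel 'o') → tekheiyood.
number = singular: zero marking, form stays tekheiyood.
Apply vowel deletion: tekheiyood → tekhiyod.

tekhiyod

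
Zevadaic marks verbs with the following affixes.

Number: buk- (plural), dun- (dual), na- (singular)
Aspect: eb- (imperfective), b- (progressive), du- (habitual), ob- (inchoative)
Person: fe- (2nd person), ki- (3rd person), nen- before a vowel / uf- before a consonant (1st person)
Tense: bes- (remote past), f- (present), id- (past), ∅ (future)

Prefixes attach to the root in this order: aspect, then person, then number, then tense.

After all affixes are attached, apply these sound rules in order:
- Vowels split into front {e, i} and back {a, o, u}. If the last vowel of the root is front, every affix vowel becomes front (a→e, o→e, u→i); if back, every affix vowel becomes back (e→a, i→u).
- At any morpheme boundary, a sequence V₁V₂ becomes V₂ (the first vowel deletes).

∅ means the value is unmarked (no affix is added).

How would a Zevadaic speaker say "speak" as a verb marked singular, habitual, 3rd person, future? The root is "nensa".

nakudunensa

Attach aspect habitual du- → dunensa.
Attach person 3rd person ki- → kidunensa.
Attach number singular na- → nakidunensa.
tense = future: zero marking, form stays nakidunensa.
Apply vowel harmony: nakidunensa → nakudunensa.
Vowel deletion: no change.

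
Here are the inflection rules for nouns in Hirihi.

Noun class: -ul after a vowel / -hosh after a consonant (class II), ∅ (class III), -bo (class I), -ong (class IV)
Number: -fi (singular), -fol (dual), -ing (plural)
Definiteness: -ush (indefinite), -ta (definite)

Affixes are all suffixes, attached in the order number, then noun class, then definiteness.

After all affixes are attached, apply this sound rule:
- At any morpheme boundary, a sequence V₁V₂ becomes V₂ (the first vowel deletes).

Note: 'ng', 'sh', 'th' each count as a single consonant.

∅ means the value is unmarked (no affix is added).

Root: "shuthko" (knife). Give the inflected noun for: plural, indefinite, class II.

shuthkinghoshush

Attach number plural -ing → shuthkoing.
Attach noun class class II -hosh (after consonant 'ng') → shuthkoinghosh.
Attach definiteness indefinite -ush → shuthkoinghoshush.
Apply vowel deletion: shuthkoinghoshush → shuthkinghoshush.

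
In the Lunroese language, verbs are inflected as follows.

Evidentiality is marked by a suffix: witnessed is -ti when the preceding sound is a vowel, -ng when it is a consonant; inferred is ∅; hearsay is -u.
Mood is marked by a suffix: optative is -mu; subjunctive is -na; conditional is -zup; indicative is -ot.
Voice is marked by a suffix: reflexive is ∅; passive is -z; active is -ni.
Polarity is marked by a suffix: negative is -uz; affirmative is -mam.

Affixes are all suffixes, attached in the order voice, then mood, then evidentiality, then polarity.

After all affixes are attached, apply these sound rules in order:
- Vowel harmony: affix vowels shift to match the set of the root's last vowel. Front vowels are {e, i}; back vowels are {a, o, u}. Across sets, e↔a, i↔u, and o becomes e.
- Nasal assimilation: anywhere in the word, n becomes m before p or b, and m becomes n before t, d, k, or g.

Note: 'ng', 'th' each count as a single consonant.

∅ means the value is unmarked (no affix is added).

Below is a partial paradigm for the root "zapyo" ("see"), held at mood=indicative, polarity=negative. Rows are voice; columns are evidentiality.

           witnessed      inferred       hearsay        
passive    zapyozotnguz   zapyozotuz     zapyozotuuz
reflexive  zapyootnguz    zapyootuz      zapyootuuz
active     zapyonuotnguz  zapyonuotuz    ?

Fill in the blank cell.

Attach voice active -ni → zapyoni.
Attach mood indicative -ot → zapyoniot.
Attach evidentiality hearsay -u → zapyoniotu.
Attach polarity negative -uz → zapyoniotuuz.
Apply vowel harmony: zapyoniotuuz → zapyonuotuuz.
Nasal assimilation: no change.

zapyonuotuuz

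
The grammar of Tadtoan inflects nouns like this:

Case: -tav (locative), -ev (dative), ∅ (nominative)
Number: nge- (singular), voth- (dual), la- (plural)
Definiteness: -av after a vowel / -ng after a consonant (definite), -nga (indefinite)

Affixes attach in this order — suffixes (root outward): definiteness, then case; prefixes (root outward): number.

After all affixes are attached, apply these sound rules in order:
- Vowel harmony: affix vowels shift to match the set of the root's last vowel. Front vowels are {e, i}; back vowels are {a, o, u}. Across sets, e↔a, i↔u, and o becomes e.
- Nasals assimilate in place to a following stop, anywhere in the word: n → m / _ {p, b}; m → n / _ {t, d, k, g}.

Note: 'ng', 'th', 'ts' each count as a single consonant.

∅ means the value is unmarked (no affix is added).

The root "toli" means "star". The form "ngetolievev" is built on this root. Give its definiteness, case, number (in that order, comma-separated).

Segment: nge-toli-av-ev.
definiteness: -av/ng → definite.
case: -ev → dative.
number: nge- → singular.

definite, dative, singular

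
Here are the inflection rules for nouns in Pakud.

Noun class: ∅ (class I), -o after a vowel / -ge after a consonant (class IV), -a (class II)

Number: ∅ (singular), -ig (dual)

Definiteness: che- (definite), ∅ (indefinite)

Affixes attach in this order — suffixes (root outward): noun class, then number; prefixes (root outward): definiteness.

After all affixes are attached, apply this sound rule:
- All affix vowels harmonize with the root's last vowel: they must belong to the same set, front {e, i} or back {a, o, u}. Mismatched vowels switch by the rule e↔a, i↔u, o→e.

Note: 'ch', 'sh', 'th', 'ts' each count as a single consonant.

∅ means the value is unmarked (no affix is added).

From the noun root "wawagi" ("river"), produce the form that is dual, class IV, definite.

Attach noun class class IV -o (after vowel 'i') → wawagio.
Attach definiteness definite che- → chewawagio.
Attach number dual -ig → chewawagioig.
Apply vowel harmony: chewawagioig → chewawagieig.

chewawagieig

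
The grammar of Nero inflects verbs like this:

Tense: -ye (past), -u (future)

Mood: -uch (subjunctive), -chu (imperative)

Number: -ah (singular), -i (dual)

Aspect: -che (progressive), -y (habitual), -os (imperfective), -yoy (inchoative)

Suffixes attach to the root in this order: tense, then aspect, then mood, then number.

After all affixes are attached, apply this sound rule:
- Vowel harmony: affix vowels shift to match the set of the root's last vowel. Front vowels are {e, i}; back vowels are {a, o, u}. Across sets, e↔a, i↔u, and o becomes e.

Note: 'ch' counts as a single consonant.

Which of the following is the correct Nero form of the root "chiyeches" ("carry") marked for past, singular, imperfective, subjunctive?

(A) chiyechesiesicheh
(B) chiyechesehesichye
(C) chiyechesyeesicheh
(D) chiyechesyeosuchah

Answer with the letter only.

Attach tense past -ye → chiyechesye.
Attach aspect imperfective -os → chiyechesyeos.
Attach mood subjunctive -uch → chiyechesyeosuch.
Attach number singular -ah → chiyechesyeosuchah.
Apply vowel harmony: chiyechesyeosuchah → chiyechesyeesicheh.
So the correct form is chiyechesyeesicheh, option (C).
(B) chiyechesehesichye is wrong: it has the affixes in the wrong order.
(D) chiyechesyeosuchah is wrong: it fails to apply the sound rule(s).
(A) chiyechesiesicheh is wrong: it uses future instead of past for tense.

C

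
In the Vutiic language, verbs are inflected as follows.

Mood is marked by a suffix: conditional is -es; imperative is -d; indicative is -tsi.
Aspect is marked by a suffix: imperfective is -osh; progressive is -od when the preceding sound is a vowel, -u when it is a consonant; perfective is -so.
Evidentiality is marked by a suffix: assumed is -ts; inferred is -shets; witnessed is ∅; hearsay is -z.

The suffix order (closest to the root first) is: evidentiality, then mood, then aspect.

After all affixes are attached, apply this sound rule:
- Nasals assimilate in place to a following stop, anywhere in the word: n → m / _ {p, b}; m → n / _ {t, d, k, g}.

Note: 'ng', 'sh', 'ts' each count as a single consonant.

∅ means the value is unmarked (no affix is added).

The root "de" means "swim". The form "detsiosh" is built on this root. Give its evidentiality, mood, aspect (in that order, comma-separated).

witnessed, indicative, imperfective

Segment: de-tsi-osh.
evidentiality: ∅ → witnessed.
mood: -tsi → indicative.
aspect: -osh → imperfective.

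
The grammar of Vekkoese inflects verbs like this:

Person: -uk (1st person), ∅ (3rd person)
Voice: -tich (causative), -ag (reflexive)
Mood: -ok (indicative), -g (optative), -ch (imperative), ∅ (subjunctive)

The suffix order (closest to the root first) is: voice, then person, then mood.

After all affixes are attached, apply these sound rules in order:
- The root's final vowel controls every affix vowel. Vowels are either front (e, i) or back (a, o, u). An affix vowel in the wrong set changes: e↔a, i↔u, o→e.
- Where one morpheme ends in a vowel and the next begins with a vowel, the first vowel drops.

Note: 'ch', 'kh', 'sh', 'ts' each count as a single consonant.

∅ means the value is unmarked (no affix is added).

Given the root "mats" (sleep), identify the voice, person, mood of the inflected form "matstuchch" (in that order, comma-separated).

causative, 3rd person, imperative

Segment: mats-tich-ch.
voice: -tich → causative.
person: ∅ → 3rd person.
mood: -ch → imperative.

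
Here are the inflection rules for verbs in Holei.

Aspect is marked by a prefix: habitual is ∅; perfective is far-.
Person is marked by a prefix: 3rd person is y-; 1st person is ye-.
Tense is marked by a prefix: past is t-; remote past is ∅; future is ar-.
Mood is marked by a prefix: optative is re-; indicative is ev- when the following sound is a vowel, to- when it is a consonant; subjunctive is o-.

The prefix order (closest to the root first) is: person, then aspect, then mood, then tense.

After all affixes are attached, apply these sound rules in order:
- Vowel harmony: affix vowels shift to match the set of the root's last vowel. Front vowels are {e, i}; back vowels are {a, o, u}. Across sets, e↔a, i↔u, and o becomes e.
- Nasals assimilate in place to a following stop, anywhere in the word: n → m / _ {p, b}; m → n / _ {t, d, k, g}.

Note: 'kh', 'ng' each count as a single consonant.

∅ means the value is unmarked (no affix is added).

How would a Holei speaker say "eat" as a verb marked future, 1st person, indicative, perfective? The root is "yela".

Attach person 1st person ye- → yeyela.
Attach aspect perfective far- → faryeyela.
Attach mood indicative to- (before consonant 'f') → tofaryeyela.
Attach tense future ar- → artofaryeyela.
Apply vowel harmony: artofaryeyela → artofaryayela.
Nasal assimilation: no change.

artofaryayela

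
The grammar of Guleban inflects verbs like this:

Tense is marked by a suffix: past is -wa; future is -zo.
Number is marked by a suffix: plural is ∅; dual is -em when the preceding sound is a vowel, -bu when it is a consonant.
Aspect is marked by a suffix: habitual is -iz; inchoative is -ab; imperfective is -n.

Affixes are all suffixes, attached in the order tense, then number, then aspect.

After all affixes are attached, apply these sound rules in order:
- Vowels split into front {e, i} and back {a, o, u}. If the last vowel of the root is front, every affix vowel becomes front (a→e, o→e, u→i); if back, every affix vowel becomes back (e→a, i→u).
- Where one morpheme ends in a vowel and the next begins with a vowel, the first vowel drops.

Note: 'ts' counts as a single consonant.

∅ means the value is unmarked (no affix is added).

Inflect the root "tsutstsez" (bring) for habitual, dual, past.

tsutstsezwemiz

Attach tense past -wa → tsutstsezwa.
Attach number dual -em (after vowel 'a') → tsutstsezwaem.
Attach aspect habitual -iz → tsutstsezwaemiz.
Apply vowel harmony: tsutstsezwaemiz → tsutstsezweemiz.
Apply vowel deletion: tsutstsezweemiz → tsutstsezwemiz.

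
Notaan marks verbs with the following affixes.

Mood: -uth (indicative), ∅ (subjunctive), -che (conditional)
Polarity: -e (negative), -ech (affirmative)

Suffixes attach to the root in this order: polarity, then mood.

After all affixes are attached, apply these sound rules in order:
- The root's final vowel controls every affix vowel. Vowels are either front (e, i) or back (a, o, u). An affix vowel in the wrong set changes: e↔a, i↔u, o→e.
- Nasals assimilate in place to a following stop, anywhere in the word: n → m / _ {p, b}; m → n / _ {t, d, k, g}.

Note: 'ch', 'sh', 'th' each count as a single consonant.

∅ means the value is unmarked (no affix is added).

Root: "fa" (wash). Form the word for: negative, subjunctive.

faa

Attach polarity negative -e → fae.
mood = subjunctive: zero marking, form stays fae.
Apply vowel harmony: fae → faa.
Nasal assimilation: no change.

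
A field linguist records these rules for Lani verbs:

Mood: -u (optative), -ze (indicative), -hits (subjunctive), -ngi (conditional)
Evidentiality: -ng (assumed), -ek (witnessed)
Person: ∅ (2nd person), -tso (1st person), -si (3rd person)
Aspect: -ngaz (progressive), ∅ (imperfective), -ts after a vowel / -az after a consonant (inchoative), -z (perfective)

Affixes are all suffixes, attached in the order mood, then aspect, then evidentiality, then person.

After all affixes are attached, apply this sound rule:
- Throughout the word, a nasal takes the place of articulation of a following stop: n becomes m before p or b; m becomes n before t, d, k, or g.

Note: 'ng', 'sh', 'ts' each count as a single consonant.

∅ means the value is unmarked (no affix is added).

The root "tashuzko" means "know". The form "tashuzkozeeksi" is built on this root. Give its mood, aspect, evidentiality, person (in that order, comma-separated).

Segment: tashuzko-ze-ek-si.
mood: -ze → indicative.
aspect: ∅ → imperfective.
evidentiality: -ek → witnessed.
person: -si → 3rd person.

indicative, imperfective, witnessed, 3rd person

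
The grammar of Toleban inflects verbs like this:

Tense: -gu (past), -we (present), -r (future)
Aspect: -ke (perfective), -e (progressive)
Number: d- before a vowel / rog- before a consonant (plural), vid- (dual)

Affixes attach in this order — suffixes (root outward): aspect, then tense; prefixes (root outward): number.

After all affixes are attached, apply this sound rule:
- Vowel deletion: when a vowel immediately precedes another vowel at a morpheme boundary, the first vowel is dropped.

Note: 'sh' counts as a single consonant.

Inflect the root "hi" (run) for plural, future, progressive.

rogher

Attach number plural rog- (before consonant 'h') → roghi.
Attach aspect progressive -e → roghie.
Attach tense future -r → roghier.
Apply vowel deletion: roghier → rogher.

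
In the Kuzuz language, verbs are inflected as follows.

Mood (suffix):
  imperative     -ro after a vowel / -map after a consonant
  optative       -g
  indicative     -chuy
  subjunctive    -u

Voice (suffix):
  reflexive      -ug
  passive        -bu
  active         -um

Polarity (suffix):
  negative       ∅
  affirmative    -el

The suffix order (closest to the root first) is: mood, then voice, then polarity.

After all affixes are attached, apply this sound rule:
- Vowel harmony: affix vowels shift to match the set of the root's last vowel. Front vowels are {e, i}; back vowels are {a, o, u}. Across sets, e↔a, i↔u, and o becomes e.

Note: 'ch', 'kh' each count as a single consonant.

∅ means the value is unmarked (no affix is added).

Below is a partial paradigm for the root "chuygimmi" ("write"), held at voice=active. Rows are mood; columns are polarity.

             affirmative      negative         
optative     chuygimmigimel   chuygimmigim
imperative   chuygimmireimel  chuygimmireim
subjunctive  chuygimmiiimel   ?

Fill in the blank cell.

chuygimmiiim

Attach mood subjunctive -u → chuygimmiu.
Attach voice active -um → chuygimmiuum.
polarity = negative: zero marking, form stays chuygimmiuum.
Apply vowel harmony: chuygimmiuum → chuygimmiiim.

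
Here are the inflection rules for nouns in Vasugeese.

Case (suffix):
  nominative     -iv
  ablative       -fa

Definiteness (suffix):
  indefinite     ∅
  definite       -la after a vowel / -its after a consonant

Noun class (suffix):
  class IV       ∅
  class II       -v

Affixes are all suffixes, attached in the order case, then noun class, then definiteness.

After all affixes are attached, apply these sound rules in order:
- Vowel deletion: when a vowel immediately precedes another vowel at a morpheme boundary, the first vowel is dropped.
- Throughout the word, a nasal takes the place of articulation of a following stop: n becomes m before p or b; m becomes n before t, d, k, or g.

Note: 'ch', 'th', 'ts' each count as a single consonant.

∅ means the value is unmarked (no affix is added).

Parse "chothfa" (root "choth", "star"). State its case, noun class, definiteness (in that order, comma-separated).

ablative, class IV, indefinite

Segment: choth-fa.
case: -fa → ablative.
noun class: ∅ → class IV.
definiteness: ∅ → indefinite.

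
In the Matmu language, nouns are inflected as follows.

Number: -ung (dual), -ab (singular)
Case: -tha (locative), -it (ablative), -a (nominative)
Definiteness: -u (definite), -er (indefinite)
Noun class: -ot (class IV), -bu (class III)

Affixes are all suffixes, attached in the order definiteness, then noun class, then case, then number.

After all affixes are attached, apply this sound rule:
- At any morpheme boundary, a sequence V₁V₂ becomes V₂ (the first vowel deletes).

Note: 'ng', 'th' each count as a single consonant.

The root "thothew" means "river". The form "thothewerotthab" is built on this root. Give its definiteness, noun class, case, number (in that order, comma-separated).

Segment: thothew-er-ot-tha-ab.
definiteness: -er → indefinite.
noun class: -ot → class IV.
case: -tha → locative.
number: -ab → singular.

indefinite, class IV, locative, singular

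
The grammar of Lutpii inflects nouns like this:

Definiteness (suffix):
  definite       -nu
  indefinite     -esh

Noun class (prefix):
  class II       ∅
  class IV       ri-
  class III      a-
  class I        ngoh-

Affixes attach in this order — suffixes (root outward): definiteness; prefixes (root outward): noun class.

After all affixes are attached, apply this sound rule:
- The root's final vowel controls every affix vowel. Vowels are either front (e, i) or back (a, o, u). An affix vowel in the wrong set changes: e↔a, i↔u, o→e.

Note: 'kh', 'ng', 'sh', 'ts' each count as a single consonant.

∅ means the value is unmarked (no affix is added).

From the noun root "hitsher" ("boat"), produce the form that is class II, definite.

hitsherni

Attach definiteness definite -nu → hitshernu.
noun class = class II: zero marking, form stays hitshernu.
Apply vowel harmony: hitshernu → hitsherni.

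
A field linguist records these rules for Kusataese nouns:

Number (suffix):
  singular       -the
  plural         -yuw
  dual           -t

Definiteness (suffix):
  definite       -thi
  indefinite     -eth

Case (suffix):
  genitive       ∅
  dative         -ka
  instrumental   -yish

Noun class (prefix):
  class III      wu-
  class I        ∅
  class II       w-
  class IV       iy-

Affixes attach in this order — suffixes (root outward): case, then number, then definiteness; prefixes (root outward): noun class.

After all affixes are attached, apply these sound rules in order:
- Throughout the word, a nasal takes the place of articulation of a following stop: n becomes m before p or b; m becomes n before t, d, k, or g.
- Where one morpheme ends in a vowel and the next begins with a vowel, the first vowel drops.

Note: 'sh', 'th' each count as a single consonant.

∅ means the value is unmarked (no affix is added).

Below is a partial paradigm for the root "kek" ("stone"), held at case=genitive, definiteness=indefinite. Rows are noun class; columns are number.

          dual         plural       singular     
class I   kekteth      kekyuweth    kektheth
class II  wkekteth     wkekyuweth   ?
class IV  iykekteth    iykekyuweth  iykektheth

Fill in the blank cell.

Attach noun class class II w- → wkek.
case = genitive: zero marking, form stays wkek.
Attach number singular -the → wkekthe.
Attach definiteness indefinite -eth → wkektheeth.
Nasal assimilation: no change.
Apply vowel deletion: wkektheeth → wkektheth.

wkektheth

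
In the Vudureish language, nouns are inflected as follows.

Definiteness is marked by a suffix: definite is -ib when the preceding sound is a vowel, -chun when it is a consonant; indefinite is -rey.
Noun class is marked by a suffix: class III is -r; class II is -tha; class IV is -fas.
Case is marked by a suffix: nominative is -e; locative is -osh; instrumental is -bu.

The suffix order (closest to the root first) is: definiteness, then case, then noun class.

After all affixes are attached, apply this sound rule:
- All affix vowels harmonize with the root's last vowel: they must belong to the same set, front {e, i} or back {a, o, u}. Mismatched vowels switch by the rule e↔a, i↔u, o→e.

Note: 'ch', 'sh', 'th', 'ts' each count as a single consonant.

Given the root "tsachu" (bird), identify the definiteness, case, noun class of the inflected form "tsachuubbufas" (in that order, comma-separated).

definite, instrumental, class IV

Segment: tsachu-ib-bu-fas.
definiteness: -ib/chun → definite.
case: -bu → instrumental.
noun class: -fas → class IV.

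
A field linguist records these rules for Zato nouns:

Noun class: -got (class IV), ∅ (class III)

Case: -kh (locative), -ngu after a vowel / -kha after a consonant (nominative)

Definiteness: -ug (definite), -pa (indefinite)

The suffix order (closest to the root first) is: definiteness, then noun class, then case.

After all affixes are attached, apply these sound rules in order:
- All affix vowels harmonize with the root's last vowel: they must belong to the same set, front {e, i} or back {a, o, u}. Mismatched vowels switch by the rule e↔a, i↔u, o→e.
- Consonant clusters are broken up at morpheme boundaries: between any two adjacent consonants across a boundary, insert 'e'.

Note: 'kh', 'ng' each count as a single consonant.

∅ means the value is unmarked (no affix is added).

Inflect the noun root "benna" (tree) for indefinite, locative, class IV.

bennapagotekh

Attach definiteness indefinite -pa → bennapa.
Attach noun class class IV -got → bennapagot.
Attach case locative -kh → bennapagotkh.
Vowel harmony: no change.
Apply epenthesis: bennapagotkh → bennapagotekh.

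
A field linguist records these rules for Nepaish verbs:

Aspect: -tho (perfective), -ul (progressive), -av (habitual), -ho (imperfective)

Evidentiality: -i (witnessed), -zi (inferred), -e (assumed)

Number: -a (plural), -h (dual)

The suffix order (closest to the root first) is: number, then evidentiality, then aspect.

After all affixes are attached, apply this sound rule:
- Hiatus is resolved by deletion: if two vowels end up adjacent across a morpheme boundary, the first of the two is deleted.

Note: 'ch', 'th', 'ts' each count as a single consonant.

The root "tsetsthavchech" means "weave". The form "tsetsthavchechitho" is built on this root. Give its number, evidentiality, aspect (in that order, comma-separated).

Segment: tsetsthavchech-a-i-tho.
number: -a → plural.
evidentiality: -i → witnessed.
aspect: -tho → perfective.

plural, witnessed, perfective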